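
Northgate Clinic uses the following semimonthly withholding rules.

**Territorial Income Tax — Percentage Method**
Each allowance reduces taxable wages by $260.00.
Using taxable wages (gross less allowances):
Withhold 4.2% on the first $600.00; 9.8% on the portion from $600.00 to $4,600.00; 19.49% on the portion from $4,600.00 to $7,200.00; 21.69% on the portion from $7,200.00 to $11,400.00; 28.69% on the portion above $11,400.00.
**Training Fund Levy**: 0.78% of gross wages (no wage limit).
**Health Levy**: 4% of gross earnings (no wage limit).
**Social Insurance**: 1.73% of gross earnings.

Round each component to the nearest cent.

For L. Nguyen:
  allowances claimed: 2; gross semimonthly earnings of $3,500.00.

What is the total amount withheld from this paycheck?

$486.29

Territorial Income Tax: taxable = $3,500.00 − 2×$260.00 = $2,980.00
  $25.20 + 9.8% × ($2,980.00 − $600.00) = $25.20 + 9.8% × $2,380.00 = $258.44
Training Fund Levy: 0.78% × $3,500.00 = $27.30
Health Levy: 4% × $3,500.00 = $140.00
Social Insurance: 1.73% × $3,500.00 = $60.55
Total: $258.44 + $27.30 + $140.00 + $60.55 = $486.29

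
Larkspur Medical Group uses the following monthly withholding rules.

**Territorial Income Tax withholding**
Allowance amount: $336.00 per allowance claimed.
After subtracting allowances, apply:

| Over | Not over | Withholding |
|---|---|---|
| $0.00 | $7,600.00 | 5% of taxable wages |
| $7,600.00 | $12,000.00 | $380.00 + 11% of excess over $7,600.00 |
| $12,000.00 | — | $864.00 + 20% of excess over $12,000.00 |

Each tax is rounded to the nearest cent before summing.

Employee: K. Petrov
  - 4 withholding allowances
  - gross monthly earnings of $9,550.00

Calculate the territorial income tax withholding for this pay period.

Territorial Income Tax: taxable = $9,550.00 − 4×$336.00 = $8,206.00
  $380.00 + 11% × ($8,206.00 − $7,600.00) = $380.00 + 11% × $606.00 = $446.66

$446.66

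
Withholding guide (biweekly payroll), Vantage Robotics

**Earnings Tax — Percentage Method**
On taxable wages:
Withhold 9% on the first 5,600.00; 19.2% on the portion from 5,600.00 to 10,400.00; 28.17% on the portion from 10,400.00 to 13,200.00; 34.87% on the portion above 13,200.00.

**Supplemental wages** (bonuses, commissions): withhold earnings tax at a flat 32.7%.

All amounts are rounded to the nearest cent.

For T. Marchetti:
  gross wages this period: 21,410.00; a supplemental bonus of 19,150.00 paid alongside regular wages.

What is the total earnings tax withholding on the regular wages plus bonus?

11,339.24

Earnings Tax: taxable = 21,410.00
  2,214.36 + 34.87% × (21,410.00 − 13,200.00) = 2,214.36 + 34.87% × 8,210.00 = 5,077.19
Supplemental (32.7% flat on bonus): 32.7% × 19,150.00 = 6,262.05
Total earnings tax: 5,077.19 + 6,262.05 = 11,339.24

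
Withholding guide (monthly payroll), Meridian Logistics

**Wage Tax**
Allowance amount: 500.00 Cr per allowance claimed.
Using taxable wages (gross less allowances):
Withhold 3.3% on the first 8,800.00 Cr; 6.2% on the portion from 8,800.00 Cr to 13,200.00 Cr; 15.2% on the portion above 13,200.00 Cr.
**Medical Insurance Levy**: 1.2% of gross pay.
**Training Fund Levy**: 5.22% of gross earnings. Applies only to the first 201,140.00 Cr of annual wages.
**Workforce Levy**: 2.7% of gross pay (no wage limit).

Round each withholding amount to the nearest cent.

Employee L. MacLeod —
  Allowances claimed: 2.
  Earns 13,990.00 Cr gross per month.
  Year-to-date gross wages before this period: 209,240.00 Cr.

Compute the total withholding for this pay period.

1,095.79 Cr

Wage Tax: taxable = 13,990.00 Cr − 2×500.00 Cr = 12,990.00 Cr
  290.40 Cr + 6.2% × (12,990.00 Cr − 8,800.00 Cr) = 290.40 Cr + 6.2% × 4,190.00 Cr = 550.18 Cr
Medical Insurance Levy: 1.2% × 13,990.00 Cr = 167.88 Cr
Training Fund Levy: YTD 209,240.00 Cr ≥ cap 201,140.00 Cr → 0.00 Cr
Workforce Levy: 2.7% × 13,990.00 Cr = 377.73 Cr
Total: 550.18 Cr + 167.88 Cr + 0.00 Cr + 377.73 Cr = 1,095.79 Cr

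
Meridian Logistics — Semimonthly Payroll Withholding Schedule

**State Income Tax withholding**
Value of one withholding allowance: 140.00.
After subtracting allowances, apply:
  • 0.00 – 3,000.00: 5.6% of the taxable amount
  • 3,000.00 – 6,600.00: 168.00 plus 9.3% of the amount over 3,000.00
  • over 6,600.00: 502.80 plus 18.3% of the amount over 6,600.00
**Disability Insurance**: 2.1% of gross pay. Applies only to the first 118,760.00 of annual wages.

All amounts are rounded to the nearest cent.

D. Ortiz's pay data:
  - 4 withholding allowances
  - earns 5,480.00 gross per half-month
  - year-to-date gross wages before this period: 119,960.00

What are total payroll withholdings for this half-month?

346.56

State Income Tax: taxable = 5,480.00 − 4×140.00 = 4,920.00
  168.00 + 9.3% × (4,920.00 − 3,000.00) = 168.00 + 9.3% × 1,920.00 = 346.56
Disability Insurance: YTD 119,960.00 ≥ cap 118,760.00 → 0.00
Total: 346.56 + 0.00 = 346.56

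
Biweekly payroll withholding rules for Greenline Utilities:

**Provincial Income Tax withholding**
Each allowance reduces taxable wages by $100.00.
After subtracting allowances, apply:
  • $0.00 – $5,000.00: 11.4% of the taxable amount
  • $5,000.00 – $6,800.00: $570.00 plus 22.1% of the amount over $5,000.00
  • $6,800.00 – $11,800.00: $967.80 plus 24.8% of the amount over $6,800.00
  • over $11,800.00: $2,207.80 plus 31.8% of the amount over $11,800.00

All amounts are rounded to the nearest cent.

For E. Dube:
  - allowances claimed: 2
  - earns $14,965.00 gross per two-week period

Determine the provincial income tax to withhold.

Provincial Income Tax: taxable = $14,965.00 − 2×$100.00 = $14,765.00
  $2,207.80 + 31.8% × ($14,765.00 − $11,800.00) = $2,207.80 + 31.8% × $2,965.00 = $3,150.67

$3,150.67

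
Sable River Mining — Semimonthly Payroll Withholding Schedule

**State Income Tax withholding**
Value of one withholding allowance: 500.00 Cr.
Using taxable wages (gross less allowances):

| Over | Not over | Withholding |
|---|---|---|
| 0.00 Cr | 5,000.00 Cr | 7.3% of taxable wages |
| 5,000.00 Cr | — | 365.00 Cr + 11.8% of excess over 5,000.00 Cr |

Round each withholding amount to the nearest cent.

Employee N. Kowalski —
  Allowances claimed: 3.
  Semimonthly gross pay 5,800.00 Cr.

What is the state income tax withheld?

State Income Tax: taxable = 5,800.00 Cr − 3×500.00 Cr = 4,300.00 Cr
  7.3% × 4,300.00 Cr = 313.90 Cr

313.90 Cr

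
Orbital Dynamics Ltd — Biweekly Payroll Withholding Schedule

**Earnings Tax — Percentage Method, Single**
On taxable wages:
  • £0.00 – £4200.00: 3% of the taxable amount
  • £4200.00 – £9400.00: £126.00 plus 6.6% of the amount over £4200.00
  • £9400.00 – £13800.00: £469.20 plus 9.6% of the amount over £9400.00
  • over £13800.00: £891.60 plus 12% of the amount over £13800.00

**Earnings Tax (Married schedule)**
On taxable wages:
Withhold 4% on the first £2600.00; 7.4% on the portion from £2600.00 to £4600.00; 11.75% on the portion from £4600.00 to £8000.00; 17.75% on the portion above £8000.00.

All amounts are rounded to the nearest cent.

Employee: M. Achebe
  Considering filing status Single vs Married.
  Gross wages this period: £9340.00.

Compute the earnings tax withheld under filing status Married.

Earnings Tax (Married): taxable = £9340.00
  £651.50 + 17.75% × (£9340.00 − £8000.00) = £651.50 + 17.75% × £1340.00 = £889.35

£889.35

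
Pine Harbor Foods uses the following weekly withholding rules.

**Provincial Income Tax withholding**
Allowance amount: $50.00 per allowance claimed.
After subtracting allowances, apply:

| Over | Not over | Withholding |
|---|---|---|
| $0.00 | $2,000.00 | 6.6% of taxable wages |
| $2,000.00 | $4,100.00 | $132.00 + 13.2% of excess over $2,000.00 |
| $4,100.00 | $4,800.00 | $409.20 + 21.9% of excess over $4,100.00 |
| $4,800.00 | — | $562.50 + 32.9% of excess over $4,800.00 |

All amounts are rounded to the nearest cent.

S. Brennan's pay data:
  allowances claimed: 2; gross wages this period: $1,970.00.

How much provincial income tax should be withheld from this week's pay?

Provincial Income Tax: taxable = $1,970.00 − 2×$50.00 = $1,870.00
  6.6% × $1,870.00 = $123.42

$123.42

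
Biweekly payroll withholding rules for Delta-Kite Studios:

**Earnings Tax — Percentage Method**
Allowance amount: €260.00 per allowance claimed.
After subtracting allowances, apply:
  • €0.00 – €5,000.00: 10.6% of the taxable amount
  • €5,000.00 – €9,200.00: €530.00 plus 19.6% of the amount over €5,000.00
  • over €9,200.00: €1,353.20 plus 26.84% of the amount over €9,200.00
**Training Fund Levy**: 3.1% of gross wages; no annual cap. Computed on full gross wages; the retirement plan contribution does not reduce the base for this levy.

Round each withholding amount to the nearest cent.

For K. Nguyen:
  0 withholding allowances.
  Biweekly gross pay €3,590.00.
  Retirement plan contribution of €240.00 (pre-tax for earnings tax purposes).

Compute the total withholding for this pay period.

Earnings Tax: taxable = €3,590.00 − €240.00 = €3,350.00
  10.6% × €3,350.00 = €355.10
Training Fund Levy: 3.1% × €3,590.00 = €111.29
Total: €355.10 + €111.29 = €466.39

€466.39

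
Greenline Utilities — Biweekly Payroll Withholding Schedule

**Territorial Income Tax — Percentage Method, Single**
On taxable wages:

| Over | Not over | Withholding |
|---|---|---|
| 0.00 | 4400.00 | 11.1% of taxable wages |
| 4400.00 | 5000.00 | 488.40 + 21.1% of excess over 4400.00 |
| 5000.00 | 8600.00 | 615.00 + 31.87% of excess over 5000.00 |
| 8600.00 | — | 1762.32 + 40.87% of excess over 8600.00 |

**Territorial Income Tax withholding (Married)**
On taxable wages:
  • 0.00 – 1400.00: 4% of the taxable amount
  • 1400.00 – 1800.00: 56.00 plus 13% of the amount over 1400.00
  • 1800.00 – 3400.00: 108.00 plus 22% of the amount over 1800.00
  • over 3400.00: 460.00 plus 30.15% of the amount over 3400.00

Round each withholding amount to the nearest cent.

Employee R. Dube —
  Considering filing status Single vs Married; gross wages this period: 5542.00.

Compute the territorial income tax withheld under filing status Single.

Territorial Income Tax (Single): taxable = 5542.00
  615.00 + 31.87% × (5542.00 − 5000.00) = 615.00 + 31.87% × 542.00 = 787.74

787.74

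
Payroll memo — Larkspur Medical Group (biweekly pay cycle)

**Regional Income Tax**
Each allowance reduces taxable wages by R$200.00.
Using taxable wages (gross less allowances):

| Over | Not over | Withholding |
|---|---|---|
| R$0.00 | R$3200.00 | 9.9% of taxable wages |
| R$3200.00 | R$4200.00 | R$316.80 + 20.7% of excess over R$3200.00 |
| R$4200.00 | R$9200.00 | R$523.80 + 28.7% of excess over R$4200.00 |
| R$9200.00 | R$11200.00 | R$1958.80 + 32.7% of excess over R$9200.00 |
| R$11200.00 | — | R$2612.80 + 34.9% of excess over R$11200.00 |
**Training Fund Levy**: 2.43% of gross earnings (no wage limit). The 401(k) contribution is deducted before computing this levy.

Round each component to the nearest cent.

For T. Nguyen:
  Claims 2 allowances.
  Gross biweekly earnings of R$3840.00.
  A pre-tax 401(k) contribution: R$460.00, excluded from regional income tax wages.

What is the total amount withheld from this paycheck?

R$377.15

Regional Income Tax: taxable = R$3840.00 − R$460.00 − 2×R$200.00 = R$2980.00
  9.9% × R$2980.00 = R$295.02
Training Fund Levy: 2.43% × R$3380.00 = R$82.13
Total: R$295.02 + R$82.13 = R$377.15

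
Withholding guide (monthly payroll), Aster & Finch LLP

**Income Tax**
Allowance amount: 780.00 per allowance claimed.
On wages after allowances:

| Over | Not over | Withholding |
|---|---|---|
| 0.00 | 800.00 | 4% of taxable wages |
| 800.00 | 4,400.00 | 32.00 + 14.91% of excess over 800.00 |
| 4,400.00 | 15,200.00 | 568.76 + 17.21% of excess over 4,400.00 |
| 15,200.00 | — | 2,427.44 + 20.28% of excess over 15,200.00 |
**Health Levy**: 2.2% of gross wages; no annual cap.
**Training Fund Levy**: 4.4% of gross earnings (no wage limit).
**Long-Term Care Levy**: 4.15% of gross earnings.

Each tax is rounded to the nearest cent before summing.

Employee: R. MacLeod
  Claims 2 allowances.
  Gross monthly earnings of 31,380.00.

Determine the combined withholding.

8,765.73

Income Tax: taxable = 31,380.00 − 2×780.00 = 29,820.00
  2,427.44 + 20.28% × (29,820.00 − 15,200.00) = 2,427.44 + 20.28% × 14,620.00 = 5,392.38
Health Levy: 2.2% × 31,380.00 = 690.36
Training Fund Levy: 4.4% × 31,380.00 = 1,380.72
Long-Term Care Levy: 4.15% × 31,380.00 = 1,302.27
Total: 5,392.38 + 690.36 + 1,380.72 + 1,302.27 = 8,765.73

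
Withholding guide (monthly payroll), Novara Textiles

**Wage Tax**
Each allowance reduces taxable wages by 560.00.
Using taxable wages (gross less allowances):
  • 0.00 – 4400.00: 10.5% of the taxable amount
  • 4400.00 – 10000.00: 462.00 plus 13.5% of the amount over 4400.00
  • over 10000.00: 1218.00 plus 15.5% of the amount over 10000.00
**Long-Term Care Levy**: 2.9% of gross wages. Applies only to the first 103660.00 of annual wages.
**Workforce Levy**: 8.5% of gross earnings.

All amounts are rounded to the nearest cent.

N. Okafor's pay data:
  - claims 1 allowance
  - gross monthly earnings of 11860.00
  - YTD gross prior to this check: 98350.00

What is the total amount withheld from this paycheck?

2581.59

Wage Tax: taxable = 11860.00 − 1×560.00 = 11300.00
  1218.00 + 15.5% × (11300.00 − 10000.00) = 1218.00 + 15.5% × 1300.00 = 1419.50
Long-Term Care Levy: cap 103660.00 − YTD 98350.00 = 5310.00 subject; 2.9% × 5310.00 = 153.99
Workforce Levy: 8.5% × 11860.00 = 1008.10
Total: 1419.50 + 153.99 + 1008.10 = 2581.59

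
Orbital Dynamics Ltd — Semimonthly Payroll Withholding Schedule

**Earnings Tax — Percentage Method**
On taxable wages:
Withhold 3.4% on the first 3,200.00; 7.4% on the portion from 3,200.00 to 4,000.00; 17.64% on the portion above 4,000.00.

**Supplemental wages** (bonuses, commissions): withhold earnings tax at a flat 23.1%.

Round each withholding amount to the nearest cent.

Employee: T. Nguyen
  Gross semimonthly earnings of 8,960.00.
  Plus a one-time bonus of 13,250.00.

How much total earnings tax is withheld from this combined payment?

4,103.69

Earnings Tax: taxable = 8,960.00
  168.00 + 17.64% × (8,960.00 − 4,000.00) = 168.00 + 17.64% × 4,960.00 = 1,042.94
Supplemental (23.1% flat on bonus): 23.1% × 13,250.00 = 3,060.75
Total earnings tax: 1,042.94 + 3,060.75 = 4,103.69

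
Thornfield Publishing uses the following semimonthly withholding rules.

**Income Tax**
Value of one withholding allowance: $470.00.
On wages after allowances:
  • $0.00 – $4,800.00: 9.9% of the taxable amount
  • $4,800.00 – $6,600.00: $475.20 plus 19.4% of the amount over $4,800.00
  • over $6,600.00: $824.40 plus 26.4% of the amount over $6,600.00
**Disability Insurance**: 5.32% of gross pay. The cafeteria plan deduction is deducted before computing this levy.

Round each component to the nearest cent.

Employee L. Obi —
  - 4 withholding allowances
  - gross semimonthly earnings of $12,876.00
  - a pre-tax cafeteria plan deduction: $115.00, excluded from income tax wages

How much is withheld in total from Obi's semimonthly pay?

Income Tax: taxable = $12,876.00 − $115.00 − 4×$470.00 = $10,881.00
  $824.40 + 26.4% × ($10,881.00 − $6,600.00) = $824.40 + 26.4% × $4,281.00 = $1,954.58
Disability Insurance: 5.32% × $12,761.00 = $678.89
Total: $1,954.58 + $678.89 = $2,633.47

$2,633.47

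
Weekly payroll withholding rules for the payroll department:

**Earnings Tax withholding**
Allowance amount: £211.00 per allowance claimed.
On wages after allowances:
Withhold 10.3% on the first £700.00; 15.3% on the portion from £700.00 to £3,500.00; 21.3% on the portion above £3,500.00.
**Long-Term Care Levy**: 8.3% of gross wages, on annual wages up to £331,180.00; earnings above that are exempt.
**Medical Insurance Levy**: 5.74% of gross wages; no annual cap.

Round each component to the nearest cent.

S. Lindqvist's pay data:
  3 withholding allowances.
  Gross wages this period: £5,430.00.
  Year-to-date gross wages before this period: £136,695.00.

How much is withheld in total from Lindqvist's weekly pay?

£1,539.13

Earnings Tax: taxable = £5,430.00 − 3×£211.00 = £4,797.00
  £500.50 + 21.3% × (£4,797.00 − £3,500.00) = £500.50 + 21.3% × £1,297.00 = £776.76
Long-Term Care Levy: 8.3% × £5,430.00 = £450.69
Medical Insurance Levy: 5.74% × £5,430.00 = £311.68
Total: £776.76 + £450.69 + £311.68 = £1,539.13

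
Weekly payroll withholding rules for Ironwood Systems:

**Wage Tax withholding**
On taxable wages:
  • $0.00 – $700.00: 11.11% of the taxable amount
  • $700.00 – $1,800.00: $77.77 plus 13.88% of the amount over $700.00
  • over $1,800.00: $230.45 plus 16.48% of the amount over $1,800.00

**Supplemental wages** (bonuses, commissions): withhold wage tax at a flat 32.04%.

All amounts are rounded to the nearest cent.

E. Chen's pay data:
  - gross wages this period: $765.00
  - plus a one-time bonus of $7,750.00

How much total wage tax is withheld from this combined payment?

Wage Tax: taxable = $765.00
  $77.77 + 13.88% × ($765.00 − $700.00) = $77.77 + 13.88% × $65.00 = $86.79
Supplemental (32.04% flat on bonus): 32.04% × $7,750.00 = $2,483.10
Total wage tax: $86.79 + $2,483.10 = $2,569.89

$2,569.89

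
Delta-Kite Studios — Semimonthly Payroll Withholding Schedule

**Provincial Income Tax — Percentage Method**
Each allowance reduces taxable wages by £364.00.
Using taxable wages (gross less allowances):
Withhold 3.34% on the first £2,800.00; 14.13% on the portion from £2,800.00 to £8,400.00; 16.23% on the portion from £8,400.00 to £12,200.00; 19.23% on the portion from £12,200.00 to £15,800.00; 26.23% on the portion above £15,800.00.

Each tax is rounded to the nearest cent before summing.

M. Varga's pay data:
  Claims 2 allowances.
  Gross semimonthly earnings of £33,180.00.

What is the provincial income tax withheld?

£6,561.64

Provincial Income Tax: taxable = £33,180.00 − 2×£364.00 = £32,452.00
  £2,193.82 + 26.23% × (£32,452.00 − £15,800.00) = £2,193.82 + 26.23% × £16,652.00 = £6,561.64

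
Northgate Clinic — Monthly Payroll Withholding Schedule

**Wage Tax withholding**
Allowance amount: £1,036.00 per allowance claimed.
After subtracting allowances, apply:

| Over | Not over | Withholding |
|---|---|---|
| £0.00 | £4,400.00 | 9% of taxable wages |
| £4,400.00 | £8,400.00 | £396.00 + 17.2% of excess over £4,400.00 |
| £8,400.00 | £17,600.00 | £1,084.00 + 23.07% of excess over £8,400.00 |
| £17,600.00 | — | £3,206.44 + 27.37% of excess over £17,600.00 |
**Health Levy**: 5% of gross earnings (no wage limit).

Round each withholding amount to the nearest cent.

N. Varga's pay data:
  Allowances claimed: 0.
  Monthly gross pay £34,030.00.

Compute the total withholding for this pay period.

£9,404.83

Wage Tax: taxable = £34,030.00
  £3,206.44 + 27.37% × (£34,030.00 − £17,600.00) = £3,206.44 + 27.37% × £16,430.00 = £7,703.33
Health Levy: 5% × £34,030.00 = £1,701.50
Total: £7,703.33 + £1,701.50 = £9,404.83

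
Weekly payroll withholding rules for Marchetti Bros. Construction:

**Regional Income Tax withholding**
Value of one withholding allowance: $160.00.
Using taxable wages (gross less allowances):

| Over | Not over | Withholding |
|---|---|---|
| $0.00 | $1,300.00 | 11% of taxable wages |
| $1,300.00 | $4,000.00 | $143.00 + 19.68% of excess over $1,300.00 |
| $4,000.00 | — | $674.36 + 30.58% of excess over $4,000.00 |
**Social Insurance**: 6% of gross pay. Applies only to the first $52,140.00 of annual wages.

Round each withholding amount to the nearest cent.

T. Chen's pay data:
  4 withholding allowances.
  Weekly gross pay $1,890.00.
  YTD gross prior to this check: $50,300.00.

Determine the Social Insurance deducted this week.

Social Insurance: cap $52,140.00 − YTD $50,300.00 = $1,840.00 subject; 6% × $1,840.00 = $110.40

$110.40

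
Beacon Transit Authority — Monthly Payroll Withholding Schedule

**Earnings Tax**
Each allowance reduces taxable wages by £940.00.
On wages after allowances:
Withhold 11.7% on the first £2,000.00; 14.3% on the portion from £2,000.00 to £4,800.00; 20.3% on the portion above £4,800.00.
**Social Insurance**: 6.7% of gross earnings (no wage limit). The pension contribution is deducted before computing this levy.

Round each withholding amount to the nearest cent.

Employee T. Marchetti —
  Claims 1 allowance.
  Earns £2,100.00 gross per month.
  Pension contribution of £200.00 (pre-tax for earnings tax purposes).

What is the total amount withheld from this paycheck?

£239.62

Earnings Tax: taxable = £2,100.00 − £200.00 − 1×£940.00 = £960.00
  11.7% × £960.00 = £112.32
Social Insurance: 6.7% × £1,900.00 = £127.30
Total: £112.32 + £127.30 = £239.62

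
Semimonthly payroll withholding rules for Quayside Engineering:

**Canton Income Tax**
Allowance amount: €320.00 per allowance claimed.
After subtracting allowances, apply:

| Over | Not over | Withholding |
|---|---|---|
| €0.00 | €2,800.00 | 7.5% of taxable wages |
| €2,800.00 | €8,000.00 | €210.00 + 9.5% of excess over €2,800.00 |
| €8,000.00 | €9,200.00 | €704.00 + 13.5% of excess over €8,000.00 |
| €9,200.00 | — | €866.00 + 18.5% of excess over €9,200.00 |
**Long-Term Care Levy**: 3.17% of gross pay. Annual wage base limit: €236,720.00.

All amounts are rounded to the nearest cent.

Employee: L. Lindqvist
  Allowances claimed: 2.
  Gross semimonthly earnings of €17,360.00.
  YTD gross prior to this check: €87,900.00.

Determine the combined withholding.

Canton Income Tax: taxable = €17,360.00 − 2×€320.00 = €16,720.00
  €866.00 + 18.5% × (€16,720.00 − €9,200.00) = €866.00 + 18.5% × €7,520.00 = €2,257.20
Long-Term Care Levy: 3.17% × €17,360.00 = €550.31
Total: €2,257.20 + €550.31 = €2,807.51

€2,807.51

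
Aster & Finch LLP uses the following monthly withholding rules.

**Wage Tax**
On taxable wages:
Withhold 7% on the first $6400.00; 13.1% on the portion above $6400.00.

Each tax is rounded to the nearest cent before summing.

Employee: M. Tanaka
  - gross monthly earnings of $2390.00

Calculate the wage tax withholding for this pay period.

$167.30

Wage Tax: taxable = $2390.00
  7% × $2390.00 = $167.30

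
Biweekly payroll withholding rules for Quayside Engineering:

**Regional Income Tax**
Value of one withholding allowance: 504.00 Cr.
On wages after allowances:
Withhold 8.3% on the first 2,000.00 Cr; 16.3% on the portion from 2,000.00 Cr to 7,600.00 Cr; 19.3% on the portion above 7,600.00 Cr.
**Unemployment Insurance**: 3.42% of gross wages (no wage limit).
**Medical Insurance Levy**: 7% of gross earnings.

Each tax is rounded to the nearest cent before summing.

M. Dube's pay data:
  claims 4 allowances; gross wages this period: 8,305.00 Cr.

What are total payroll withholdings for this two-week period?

1,730.49 Cr

Regional Income Tax: taxable = 8,305.00 Cr − 4×504.00 Cr = 6,289.00 Cr
  166.00 Cr + 16.3% × (6,289.00 Cr − 2,000.00 Cr) = 166.00 Cr + 16.3% × 4,289.00 Cr = 865.11 Cr
Unemployment Insurance: 3.42% × 8,305.00 Cr = 284.03 Cr
Medical Insurance Levy: 7% × 8,305.00 Cr = 581.35 Cr
Total: 865.11 Cr + 284.03 Cr + 581.35 Cr = 1,730.49 Cr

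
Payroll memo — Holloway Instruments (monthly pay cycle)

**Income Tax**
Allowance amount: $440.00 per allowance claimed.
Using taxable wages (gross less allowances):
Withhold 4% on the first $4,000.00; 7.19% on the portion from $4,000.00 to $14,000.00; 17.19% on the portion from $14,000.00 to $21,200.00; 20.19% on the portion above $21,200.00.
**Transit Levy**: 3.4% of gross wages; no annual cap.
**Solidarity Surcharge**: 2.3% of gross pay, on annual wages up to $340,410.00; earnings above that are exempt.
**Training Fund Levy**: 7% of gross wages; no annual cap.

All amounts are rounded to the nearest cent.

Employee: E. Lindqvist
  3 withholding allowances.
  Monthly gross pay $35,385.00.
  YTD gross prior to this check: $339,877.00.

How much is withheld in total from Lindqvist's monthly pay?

$8,406.42

Income Tax: taxable = $35,385.00 − 3×$440.00 = $34,065.00
  $2,116.68 + 20.19% × ($34,065.00 − $21,200.00) = $2,116.68 + 20.19% × $12,865.00 = $4,714.12
Transit Levy: 3.4% × $35,385.00 = $1,203.09
Solidarity Surcharge: cap $340,410.00 − YTD $339,877.00 = $533.00 subject; 2.3% × $533.00 = $12.26
Training Fund Levy: 7% × $35,385.00 = $2,476.95
Total: $4,714.12 + $1,203.09 + $12.26 + $2,476.95 = $8,406.42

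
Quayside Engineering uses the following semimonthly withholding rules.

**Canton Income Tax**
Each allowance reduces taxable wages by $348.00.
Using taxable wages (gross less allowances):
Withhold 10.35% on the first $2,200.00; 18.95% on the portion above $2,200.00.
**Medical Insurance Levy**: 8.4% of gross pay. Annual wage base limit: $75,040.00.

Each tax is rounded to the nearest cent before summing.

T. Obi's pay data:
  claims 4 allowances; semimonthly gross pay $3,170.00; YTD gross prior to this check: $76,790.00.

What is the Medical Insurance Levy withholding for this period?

$0.00

Medical Insurance Levy: YTD $76,790.00 ≥ cap $75,040.00 → $0.00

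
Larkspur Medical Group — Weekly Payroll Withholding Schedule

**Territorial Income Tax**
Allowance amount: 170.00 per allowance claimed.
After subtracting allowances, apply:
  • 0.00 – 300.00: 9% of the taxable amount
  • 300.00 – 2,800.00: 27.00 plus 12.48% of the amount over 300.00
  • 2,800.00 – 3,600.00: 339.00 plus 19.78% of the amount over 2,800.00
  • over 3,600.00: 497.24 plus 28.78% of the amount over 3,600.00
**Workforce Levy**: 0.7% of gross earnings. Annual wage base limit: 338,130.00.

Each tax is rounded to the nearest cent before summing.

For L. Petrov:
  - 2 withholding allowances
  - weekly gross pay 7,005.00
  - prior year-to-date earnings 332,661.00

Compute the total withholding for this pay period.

1,417.63

Territorial Income Tax: taxable = 7,005.00 − 2×170.00 = 6,665.00
  497.24 + 28.78% × (6,665.00 − 3,600.00) = 497.24 + 28.78% × 3,065.00 = 1,379.35
Workforce Levy: cap 338,130.00 − YTD 332,661.00 = 5,469.00 subject; 0.7% × 5,469.00 = 38.28
Total: 1,379.35 + 38.28 = 1,417.63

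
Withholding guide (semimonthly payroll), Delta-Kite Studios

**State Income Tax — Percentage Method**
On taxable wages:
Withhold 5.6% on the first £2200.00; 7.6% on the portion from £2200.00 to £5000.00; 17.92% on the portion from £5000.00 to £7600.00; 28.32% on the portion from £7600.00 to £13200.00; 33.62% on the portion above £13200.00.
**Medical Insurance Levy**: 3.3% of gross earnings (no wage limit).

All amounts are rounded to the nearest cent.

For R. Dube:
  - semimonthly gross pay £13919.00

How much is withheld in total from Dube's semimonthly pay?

State Income Tax: taxable = £13919.00
  £2387.84 + 33.62% × (£13919.00 − £13200.00) = £2387.84 + 33.62% × £719.00 = £2629.57
Medical Insurance Levy: 3.3% × £13919.00 = £459.33
Total: £2629.57 + £459.33 = £3088.90

£3088.90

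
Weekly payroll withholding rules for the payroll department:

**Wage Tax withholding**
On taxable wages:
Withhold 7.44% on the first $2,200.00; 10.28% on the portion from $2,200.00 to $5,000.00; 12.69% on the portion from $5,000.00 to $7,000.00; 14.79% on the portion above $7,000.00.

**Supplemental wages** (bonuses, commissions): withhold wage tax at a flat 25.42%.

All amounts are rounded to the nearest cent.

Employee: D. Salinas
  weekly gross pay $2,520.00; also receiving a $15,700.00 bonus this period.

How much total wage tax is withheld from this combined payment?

$4,187.52

Wage Tax: taxable = $2,520.00
  $163.68 + 10.28% × ($2,520.00 − $2,200.00) = $163.68 + 10.28% × $320.00 = $196.58
Supplemental (25.42% flat on bonus): 25.42% × $15,700.00 = $3,990.94
Total wage tax: $196.58 + $3,990.94 = $4,187.52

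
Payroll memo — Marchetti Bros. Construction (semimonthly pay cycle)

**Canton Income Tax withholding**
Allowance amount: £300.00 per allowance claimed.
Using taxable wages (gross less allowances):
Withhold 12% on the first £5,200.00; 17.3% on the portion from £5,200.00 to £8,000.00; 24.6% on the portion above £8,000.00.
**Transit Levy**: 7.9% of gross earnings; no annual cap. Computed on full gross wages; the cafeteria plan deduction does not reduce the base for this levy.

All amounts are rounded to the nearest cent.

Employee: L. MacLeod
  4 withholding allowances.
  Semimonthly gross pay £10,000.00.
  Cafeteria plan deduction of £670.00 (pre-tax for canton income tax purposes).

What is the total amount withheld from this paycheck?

£1,930.38

Canton Income Tax: taxable = £10,000.00 − £670.00 − 4×£300.00 = £8,130.00
  £1,108.40 + 24.6% × (£8,130.00 − £8,000.00) = £1,108.40 + 24.6% × £130.00 = £1,140.38
Transit Levy: 7.9% × £10,000.00 = £790.00
Total: £1,140.38 + £790.00 = £1,930.38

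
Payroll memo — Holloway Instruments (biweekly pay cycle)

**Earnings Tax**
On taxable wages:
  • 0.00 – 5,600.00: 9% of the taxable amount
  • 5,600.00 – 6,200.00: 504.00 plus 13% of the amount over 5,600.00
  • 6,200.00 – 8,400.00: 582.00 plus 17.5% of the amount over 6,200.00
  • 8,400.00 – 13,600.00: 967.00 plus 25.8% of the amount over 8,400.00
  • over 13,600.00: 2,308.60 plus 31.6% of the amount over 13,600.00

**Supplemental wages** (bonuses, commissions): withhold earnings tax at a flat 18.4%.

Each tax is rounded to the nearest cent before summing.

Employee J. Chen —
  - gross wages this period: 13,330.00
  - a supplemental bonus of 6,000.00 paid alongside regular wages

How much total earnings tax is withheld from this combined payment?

Earnings Tax: taxable = 13,330.00
  967.00 + 25.8% × (13,330.00 − 8,400.00) = 967.00 + 25.8% × 4,930.00 = 2,238.94
Supplemental (18.4% flat on bonus): 18.4% × 6,000.00 = 1,104.00
Total earnings tax: 2,238.94 + 1,104.00 = 3,342.94

3,342.94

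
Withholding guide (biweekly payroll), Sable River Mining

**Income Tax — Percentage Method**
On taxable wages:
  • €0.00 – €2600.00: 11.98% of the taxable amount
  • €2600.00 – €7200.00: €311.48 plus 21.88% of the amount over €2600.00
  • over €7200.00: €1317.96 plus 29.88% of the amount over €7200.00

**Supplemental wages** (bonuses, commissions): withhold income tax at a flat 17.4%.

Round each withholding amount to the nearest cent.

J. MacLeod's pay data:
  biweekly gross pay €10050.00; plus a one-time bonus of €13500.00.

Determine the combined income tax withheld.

Income Tax: taxable = €10050.00
  €1317.96 + 29.88% × (€10050.00 − €7200.00) = €1317.96 + 29.88% × €2850.00 = €2169.54
Supplemental (17.4% flat on bonus): 17.4% × €13500.00 = €2349.00
Total income tax: €2169.54 + €2349.00 = €4518.54

€4518.54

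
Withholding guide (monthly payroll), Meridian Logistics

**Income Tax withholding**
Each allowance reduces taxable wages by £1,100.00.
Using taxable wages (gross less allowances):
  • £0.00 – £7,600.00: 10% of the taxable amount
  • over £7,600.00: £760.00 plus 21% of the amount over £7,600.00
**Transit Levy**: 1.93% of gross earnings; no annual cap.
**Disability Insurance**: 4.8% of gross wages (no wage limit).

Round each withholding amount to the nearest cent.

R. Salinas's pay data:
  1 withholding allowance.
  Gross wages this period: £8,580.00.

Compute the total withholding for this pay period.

Income Tax: taxable = £8,580.00 − 1×£1,100.00 = £7,480.00
  10% × £7,480.00 = £748.00
Transit Levy: 1.93% × £8,580.00 = £165.59
Disability Insurance: 4.8% × £8,580.00 = £411.84
Total: £748.00 + £165.59 + £411.84 = £1,325.43

£1,325.43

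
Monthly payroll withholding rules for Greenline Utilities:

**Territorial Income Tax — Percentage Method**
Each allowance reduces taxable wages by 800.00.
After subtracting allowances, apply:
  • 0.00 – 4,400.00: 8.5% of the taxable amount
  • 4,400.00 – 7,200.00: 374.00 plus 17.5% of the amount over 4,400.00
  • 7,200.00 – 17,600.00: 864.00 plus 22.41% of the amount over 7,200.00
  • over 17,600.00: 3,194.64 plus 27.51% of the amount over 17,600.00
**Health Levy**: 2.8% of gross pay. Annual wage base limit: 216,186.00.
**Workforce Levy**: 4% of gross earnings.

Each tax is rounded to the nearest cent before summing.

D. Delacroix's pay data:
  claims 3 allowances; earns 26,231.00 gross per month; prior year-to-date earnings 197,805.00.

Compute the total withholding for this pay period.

Territorial Income Tax: taxable = 26,231.00 − 3×800.00 = 23,831.00
  3,194.64 + 27.51% × (23,831.00 − 17,600.00) = 3,194.64 + 27.51% × 6,231.00 = 4,908.79
Health Levy: cap 216,186.00 − YTD 197,805.00 = 18,381.00 subject; 2.8% × 18,381.00 = 514.67
Workforce Levy: 4% × 26,231.00 = 1,049.24
Total: 4,908.79 + 514.67 + 1,049.24 = 6,472.70

6,472.70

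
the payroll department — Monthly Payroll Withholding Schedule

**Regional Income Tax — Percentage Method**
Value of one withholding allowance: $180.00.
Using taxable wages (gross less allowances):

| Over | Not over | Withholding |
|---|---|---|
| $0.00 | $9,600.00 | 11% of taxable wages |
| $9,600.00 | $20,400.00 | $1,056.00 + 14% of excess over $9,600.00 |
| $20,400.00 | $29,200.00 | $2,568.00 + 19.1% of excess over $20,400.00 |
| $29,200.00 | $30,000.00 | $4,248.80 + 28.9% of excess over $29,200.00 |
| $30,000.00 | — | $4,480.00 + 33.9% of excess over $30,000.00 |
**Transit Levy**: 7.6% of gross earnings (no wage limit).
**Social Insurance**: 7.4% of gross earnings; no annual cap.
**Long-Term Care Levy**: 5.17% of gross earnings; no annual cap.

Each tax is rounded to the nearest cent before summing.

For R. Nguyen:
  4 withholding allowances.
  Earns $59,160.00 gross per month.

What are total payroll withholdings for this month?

Regional Income Tax: taxable = $59,160.00 − 4×$180.00 = $58,440.00
  $4,480.00 + 33.9% × ($58,440.00 − $30,000.00) = $4,480.00 + 33.9% × $28,440.00 = $14,121.16
Transit Levy: 7.6% × $59,160.00 = $4,496.16
Social Insurance: 7.4% × $59,160.00 = $4,377.84
Long-Term Care Levy: 5.17% × $59,160.00 = $3,058.57
Total: $14,121.16 + $4,496.16 + $4,377.84 + $3,058.57 = $26,053.73

$26,053.73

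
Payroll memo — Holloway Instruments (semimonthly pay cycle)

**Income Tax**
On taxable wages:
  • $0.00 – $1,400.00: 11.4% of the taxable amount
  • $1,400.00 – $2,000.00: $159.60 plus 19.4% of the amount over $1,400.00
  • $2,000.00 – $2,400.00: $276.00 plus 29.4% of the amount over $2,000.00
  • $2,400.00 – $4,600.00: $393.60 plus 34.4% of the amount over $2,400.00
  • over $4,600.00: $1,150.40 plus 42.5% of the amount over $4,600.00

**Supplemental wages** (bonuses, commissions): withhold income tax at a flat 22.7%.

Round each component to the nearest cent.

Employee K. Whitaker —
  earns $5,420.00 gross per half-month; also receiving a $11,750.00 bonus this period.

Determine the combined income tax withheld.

Income Tax: taxable = $5,420.00
  $1,150.40 + 42.5% × ($5,420.00 − $4,600.00) = $1,150.40 + 42.5% × $820.00 = $1,498.90
Supplemental (22.7% flat on bonus): 22.7% × $11,750.00 = $2,667.25
Total income tax: $1,498.90 + $2,667.25 = $4,166.15

$4,166.15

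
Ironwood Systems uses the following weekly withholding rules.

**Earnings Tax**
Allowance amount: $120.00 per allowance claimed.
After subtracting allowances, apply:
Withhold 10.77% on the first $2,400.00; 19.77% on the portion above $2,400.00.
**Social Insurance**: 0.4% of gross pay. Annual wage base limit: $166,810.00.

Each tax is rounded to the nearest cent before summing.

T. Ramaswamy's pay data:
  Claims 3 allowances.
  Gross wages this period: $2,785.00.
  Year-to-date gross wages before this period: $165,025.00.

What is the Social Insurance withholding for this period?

Social Insurance: cap $166,810.00 − YTD $165,025.00 = $1,785.00 subject; 0.4% × $1,785.00 = $7.14

$7.14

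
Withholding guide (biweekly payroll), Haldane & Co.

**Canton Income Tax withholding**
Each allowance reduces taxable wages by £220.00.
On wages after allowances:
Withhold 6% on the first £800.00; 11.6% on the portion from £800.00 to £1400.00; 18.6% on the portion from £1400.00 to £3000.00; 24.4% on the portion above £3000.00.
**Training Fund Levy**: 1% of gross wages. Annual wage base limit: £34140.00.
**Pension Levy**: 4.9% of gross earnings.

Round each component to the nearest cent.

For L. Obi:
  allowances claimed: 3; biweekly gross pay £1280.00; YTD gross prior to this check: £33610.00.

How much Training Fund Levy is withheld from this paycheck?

£5.30

Training Fund Levy: cap £34140.00 − YTD £33610.00 = £530.00 subject; 1% × £530.00 = £5.30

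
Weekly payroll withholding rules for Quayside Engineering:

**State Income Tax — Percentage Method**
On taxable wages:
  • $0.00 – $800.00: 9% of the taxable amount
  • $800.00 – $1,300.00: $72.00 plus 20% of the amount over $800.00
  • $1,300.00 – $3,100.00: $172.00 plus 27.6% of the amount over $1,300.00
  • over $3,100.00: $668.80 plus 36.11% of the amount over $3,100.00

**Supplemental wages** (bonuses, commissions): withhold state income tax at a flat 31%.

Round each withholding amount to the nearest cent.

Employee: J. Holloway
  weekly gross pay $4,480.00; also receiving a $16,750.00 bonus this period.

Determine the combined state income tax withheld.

$6,359.62

State Income Tax: taxable = $4,480.00
  $668.80 + 36.11% × ($4,480.00 − $3,100.00) = $668.80 + 36.11% × $1,380.00 = $1,167.12
Supplemental (31% flat on bonus): 31% × $16,750.00 = $5,192.50
Total state income tax: $1,167.12 + $5,192.50 = $6,359.62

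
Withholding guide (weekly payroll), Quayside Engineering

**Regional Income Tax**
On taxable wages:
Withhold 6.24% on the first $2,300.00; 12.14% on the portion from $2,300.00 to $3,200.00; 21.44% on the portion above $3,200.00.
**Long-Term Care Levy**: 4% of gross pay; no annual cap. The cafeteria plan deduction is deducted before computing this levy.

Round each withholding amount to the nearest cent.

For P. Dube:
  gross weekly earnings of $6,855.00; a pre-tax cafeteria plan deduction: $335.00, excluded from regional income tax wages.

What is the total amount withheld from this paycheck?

$1,225.39

Regional Income Tax: taxable = $6,855.00 − $335.00 = $6,520.00
  $252.78 + 21.44% × ($6,520.00 − $3,200.00) = $252.78 + 21.44% × $3,320.00 = $964.59
Long-Term Care Levy: 4% × $6,520.00 = $260.80
Total: $964.59 + $260.80 = $1,225.39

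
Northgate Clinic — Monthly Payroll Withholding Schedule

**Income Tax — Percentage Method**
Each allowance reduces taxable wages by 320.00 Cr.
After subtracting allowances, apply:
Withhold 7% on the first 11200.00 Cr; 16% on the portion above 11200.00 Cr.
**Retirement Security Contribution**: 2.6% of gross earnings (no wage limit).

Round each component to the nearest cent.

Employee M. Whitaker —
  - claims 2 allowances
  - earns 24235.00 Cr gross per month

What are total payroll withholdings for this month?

3397.31 Cr

Income Tax: taxable = 24235.00 Cr − 2×320.00 Cr = 23595.00 Cr
  784.00 Cr + 16% × (23595.00 Cr − 11200.00 Cr) = 784.00 Cr + 16% × 12395.00 Cr = 2767.20 Cr
Retirement Security Contribution: 2.6% × 24235.00 Cr = 630.11 Cr
Total: 2767.20 Cr + 630.11 Cr = 3397.31 Cr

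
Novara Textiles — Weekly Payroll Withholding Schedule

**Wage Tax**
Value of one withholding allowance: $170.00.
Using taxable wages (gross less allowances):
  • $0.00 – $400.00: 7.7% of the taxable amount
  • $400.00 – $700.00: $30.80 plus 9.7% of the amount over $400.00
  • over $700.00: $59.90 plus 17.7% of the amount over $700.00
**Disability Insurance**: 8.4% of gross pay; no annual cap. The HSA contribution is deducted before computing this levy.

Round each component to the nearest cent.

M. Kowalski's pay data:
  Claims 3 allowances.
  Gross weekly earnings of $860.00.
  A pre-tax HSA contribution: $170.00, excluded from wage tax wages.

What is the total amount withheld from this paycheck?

Wage Tax: taxable = $860.00 − $170.00 − 3×$170.00 = $180.00
  7.7% × $180.00 = $13.86
Disability Insurance: 8.4% × $690.00 = $57.96
Total: $13.86 + $57.96 = $71.82

$71.82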